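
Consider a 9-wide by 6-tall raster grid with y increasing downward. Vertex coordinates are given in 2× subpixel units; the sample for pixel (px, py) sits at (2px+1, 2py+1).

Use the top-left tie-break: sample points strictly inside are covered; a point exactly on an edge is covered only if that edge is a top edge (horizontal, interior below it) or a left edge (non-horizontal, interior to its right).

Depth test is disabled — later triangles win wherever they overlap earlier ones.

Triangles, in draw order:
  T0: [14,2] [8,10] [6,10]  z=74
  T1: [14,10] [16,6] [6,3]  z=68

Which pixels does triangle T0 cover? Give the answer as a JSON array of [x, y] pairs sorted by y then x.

T0:
  2·area = 16
  edge (14, 2)→(8, 10): d=(-6,8) right/bottom  bias=-1
  edge (8, 10)→(6, 10): d=(-2,0) right/bottom  bias=-1
  edge (6, 10)→(14, 2): d=(8,-8) top-left  bias=+0
    (7,0)@(15, 1): e=[-2,18,0] → ·  [on edge]
    (6,1)@(13, 3): e=[2,14,0] → #  [on edge]
    (7,1)@(15, 3): e=[-14,14,16] → ·
    (5,2)@(11, 5): e=[6,10,0] → #  [on edge]
    (6,2)@(13, 5): e=[-10,10,16] → ·
    (4,3)@(9, 7): e=[10,6,0] → #  [on edge]
    (5,3)@(11, 7): e=[-6,6,16] → ·
    (3,4)@(7, 9): e=[14,2,0] → #  [on edge]
    (4,4)@(9, 9): e=[-2,2,16] → ·
    (2,5)@(5, 11): e=[18,-2,0] → ·  [on edge]
    (3,5)@(7, 11): e=[2,-2,16] → ·
  covered (4 px):
    · · · · · · · · ·
    · · · · · · # · ·
    · · · · · # · · ·
    · · · · # · · · ·
    · · · # · · · · ·
    · · · · · · · · ·
T1:
  2·area = 46  (B↔C swapped to make it positive)
  edge (14, 10)→(6, 3): d=(-8,-7) top-left  bias=+0
  edge (6, 3)→(16, 6): d=(10,3) right/bottom  bias=-1
  edge (16, 6)→(14, 10): d=(-2,4) right/bottom  bias=-1
    (4,2)@(9, 5): e=[5,11,30] → #
    (5,2)@(11, 5): e=[19,5,22] → #
    (6,2)@(13, 5): e=[33,-1,14] → ·
    (4,3)@(9, 7): e=[-11,31,26] → ·
    (5,3)@(11, 7): e=[3,25,18] → #
    (6,3)@(13, 7): e=[17,19,10] → #
    (7,3)@(15, 7): e=[31,13,2] → #
    (8,3)@(17, 7): e=[45,7,-6] → ·
    (5,4)@(11, 9): e=[-13,45,14] → ·
    (6,4)@(13, 9): e=[1,39,6] → #
    (7,4)@(15, 9): e=[15,33,-2] → ·
    (6,5)@(13, 11): e=[-15,59,2] → ·
  covered (6 px):
    · · · · · · · · ·
    · · · · · · · · ·
    · · · · # # · · ·
    · · · · · # # # ·
    · · · · · · # · ·
    · · · · · · · · ·

Answer: [[6,1],[5,2],[4,3],[3,4]]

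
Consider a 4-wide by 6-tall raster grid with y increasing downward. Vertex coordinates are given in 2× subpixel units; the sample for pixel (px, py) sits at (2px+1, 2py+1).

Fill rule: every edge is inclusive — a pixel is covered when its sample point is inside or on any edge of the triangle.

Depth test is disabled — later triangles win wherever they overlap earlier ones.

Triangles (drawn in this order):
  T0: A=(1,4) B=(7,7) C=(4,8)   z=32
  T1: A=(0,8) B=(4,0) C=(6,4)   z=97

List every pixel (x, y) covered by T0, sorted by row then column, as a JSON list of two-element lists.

T0:
  2·area = 15
  edge (1, 4)→(7, 7): d=(6,3) inclusive
  edge (7, 7)→(4, 8): d=(-3,1) inclusive
  edge (4, 8)→(1, 4): d=(-3,-4) inclusive
    (1,2)@(3, 5): e=[0,10,5] → █  [on edge]
    (2,2)@(5, 5): e=[-6,8,13] → ·
    (1,3)@(3, 7): e=[12,4,-1] → ·
    (2,3)@(5, 7): e=[6,2,7] → █
    (3,3)@(7, 7): e=[0,0,15] → █  [on edge]
    (0,4)@(1, 9): e=[30,0,-15] → ·  [on edge]
    (2,4)@(5, 9): e=[18,-4,1] → ·
    (3,4)@(7, 9): e=[12,-6,9] → ·
  covered (3 px):
    · · · ·
    · · · ·
    · █ · ·
    · · █ █
    · · · ·
    · · · ·
T1:
  2·area = 32
  edge (0, 8)→(4, 0): d=(4,-8) inclusive
  edge (4, 0)→(6, 4): d=(2,4) inclusive
  edge (6, 4)→(0, 8): d=(-6,4) inclusive
    (1,1)@(3, 3): e=[4,10,18] → █
    (2,1)@(5, 3): e=[20,2,10] → █
    (3,1)@(7, 3): e=[36,-6,2] → ·
    (1,2)@(3, 5): e=[12,14,6] → █
    (2,2)@(5, 5): e=[28,6,-2] → ·
    (0,3)@(1, 7): e=[4,26,2] → █
    (1,3)@(3, 7): e=[20,18,-6] → ·
    (0,4)@(1, 9): e=[12,30,-10] → ·
  covered (4 px):
    · · · ·
    · █ █ ·
    · █ · ·
    █ · · ·
    · · · ·
    · · · ·

Answer: [[1,2],[2,3],[3,3]]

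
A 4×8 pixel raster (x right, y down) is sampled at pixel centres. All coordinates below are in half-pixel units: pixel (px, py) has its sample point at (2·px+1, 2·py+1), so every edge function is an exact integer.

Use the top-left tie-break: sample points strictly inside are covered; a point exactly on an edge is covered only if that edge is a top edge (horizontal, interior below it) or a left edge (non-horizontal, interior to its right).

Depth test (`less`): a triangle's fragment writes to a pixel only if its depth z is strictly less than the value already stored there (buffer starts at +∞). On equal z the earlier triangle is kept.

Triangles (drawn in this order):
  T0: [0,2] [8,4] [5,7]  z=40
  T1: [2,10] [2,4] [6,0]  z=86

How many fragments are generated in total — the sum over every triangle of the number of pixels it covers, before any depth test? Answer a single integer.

T0:
  2·area = 30
  edge (0, 2)→(8, 4): d=(8,2) right/bottom  bias=-1
  edge (8, 4)→(5, 7): d=(-3,3) right/bottom  bias=-1
  edge (5, 7)→(0, 2): d=(-5,-5) top-left  bias=+0
    (0,1)@(1, 3): e=[6,24,0] → █  [on edge]
    (1,1)@(3, 3): e=[2,18,10] → █
    (2,1)@(5, 3): e=[-2,12,20] → ·
    (0,2)@(1, 5): e=[22,18,-10] → ·
    (1,2)@(3, 5): e=[18,12,0] → █  [on edge]
    (2,2)@(5, 5): e=[14,6,10] → █
    (3,2)@(7, 5): e=[10,0,20] → ·  [on edge]
    (1,3)@(3, 7): e=[34,6,-10] → ·
    (2,3)@(5, 7): e=[30,0,0] → ·  [on edge]
    (1,4)@(3, 9): e=[50,0,-20] → ·  [on edge]
    (3,4)@(7, 9): e=[42,-12,0] → ·  [on edge]
    (0,5)@(1, 11): e=[70,0,-40] → ·  [on edge]
  covered (4 px):
    · · · ·
    █ █ · ·
    · █ █ ·
    · · · ·
    · · · ·
    · · · ·
    · · · ·
    · · · ·
T1:
  2·area = 24
  edge (2, 10)→(2, 4): d=(0,-6) top-left  bias=+0
  edge (2, 4)→(6, 0): d=(4,-4) top-left  bias=+0
  edge (6, 0)→(2, 10): d=(-4,10) right/bottom  bias=-1
    (2,0)@(5, 1): e=[18,0,6] → █  [on edge]
    (3,0)@(7, 1): e=[30,8,-14] → ·
    (1,1)@(3, 3): e=[6,0,18] → █  [on edge]
    (2,1)@(5, 3): e=[18,8,-2] → ·
    (0,2)@(1, 5): e=[-6,0,30] → ·  [on edge]
    (1,2)@(3, 5): e=[6,8,10] → █
    (2,2)@(5, 5): e=[18,16,-10] → ·
    (1,3)@(3, 7): e=[6,16,2] → █
    (2,3)@(5, 7): e=[18,24,-18] → ·
    (1,4)@(3, 9): e=[6,24,-6] → ·
  covered (4 px):
    · · █ ·
    · █ · ·
    · █ · ·
    · █ · ·
    · · · ·
    · · · ·
    · · · ·
    · · · ·

Answer: 8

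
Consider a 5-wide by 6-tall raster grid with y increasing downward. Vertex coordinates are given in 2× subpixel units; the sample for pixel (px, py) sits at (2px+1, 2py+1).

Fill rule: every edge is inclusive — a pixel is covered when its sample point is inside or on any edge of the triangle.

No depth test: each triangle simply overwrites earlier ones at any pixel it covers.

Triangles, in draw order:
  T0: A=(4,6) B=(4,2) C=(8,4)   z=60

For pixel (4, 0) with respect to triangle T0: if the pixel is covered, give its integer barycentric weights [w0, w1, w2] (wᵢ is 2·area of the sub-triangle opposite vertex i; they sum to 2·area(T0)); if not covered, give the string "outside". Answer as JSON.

T0:
  2·area = 16
  edge (4, 6)→(4, 2): d=(0,-4) inclusive
  edge (4, 2)→(8, 4): d=(4,2) inclusive
  edge (8, 4)→(4, 6): d=(-4,2) inclusive
    (2,1)@(5, 3): e=[4,2,10] → █
    (3,1)@(7, 3): e=[12,-2,6] → ·
    (2,2)@(5, 5): e=[4,10,2] → █
    (3,2)@(7, 5): e=[12,6,-2] → ·
    (2,3)@(5, 7): e=[4,18,-6] → ·
  covered (2 px):
    · · · · ·
    · · █ · ·
    · · █ · ·
    · · · · ·
    · · · · ·
    · · · · ·

Result: "outside"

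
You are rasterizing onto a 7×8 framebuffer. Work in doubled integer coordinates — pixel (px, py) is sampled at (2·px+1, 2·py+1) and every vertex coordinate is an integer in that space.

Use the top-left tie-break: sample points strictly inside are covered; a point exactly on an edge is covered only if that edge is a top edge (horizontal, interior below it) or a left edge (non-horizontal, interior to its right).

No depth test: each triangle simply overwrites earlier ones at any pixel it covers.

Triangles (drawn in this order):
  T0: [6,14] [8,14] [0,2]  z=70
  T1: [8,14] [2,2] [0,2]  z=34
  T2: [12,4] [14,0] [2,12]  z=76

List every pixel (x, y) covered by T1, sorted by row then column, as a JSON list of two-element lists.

T0:
  2·area = 24  (B↔C swapped to make it positive)
  edge (6, 14)→(0, 2): d=(-6,-12) top-left  bias=+0
  edge (0, 2)→(8, 14): d=(8,12) right/bottom  bias=-1
  edge (8, 14)→(6, 14): d=(-2,0) right/bottom  bias=-1
    (1,3)@(3, 7): e=[6,4,14] → █
    (2,3)@(5, 7): e=[30,-20,14] → ·
    (1,4)@(3, 9): e=[-6,20,10] → ·
    (2,5)@(5, 11): e=[6,12,6] → █
    (3,5)@(7, 11): e=[30,-12,6] → ·
    (2,6)@(5, 13): e=[-6,28,2] → ·
    (3,6)@(7, 13): e=[18,4,2] → █
    (4,6)@(9, 13): e=[42,-20,2] → ·
    (3,7)@(7, 15): e=[6,20,-2] → ·
  covered (3 px):
    · · · · · · ·
    · · · · · · ·
    · · · · · · ·
    · █ · · · · ·
    · · · · · · ·
    · · █ · · · ·
    · · · █ · · ·
    · · · · · · ·
T1:
  2·area = 24  (B↔C swapped to make it positive)
  edge (8, 14)→(0, 2): d=(-8,-12) top-left  bias=+0
  edge (0, 2)→(2, 2): d=(2,0) top-left  bias=+0
  edge (2, 2)→(8, 14): d=(6,12) right/bottom  bias=-1
    (0,1)@(1, 3): e=[4,2,18] → █
    (1,1)@(3, 3): e=[28,2,-6] → ·
    (0,2)@(1, 5): e=[-12,6,30] → ·
    (1,2)@(3, 5): e=[12,6,6] → █
    (2,2)@(5, 5): e=[36,6,-18] → ·
    (1,3)@(3, 7): e=[-4,10,18] → ·
    (2,4)@(5, 9): e=[4,14,6] → █
    (3,4)@(7, 9): e=[28,14,-18] → ·
    (2,5)@(5, 11): e=[-12,18,18] → ·
  covered (3 px):
    · · · · · · ·
    █ · · · · · ·
    · █ · · · · ·
    · · · · · · ·
    · · █ · · · ·
    · · · · · · ·
    · · · · · · ·
    · · · · · · ·
T2:
  2·area = 24  (B↔C swapped to make it positive)
  edge (12, 4)→(2, 12): d=(-10,8) right/bottom  bias=-1
  edge (2, 12)→(14, 0): d=(12,-12) top-left  bias=+0
  edge (14, 0)→(12, 4): d=(-2,4) right/bottom  bias=-1
    (6,0)@(13, 1): e=[22,0,2] → █  [on edge]
    (5,1)@(11, 3): e=[18,0,6] → █  [on edge]
    (6,1)@(13, 3): e=[2,24,-2] → ·
    (4,2)@(9, 5): e=[14,0,10] → █  [on edge]
    (5,2)@(11, 5): e=[-2,24,2] → ·
    (3,3)@(7, 7): e=[10,0,14] → █  [on edge]
    (4,3)@(9, 7): e=[-6,24,6] → ·
    (2,4)@(5, 9): e=[6,0,18] → █  [on edge]
    (3,4)@(7, 9): e=[-10,24,10] → ·
    (1,5)@(3, 11): e=[2,0,22] → █  [on edge]
    (2,5)@(5, 11): e=[-14,24,14] → ·
    (0,6)@(1, 13): e=[-2,0,26] → ·  [on edge]
  covered (6 px):
    · · · · · · █
    · · · · · █ ·
    · · · · █ · ·
    · · · █ · · ·
    · · █ · · · ·
    · █ · · · · ·
    · · · · · · ·
    · · · · · · ·

Answer: [[0,1],[1,2],[2,4]]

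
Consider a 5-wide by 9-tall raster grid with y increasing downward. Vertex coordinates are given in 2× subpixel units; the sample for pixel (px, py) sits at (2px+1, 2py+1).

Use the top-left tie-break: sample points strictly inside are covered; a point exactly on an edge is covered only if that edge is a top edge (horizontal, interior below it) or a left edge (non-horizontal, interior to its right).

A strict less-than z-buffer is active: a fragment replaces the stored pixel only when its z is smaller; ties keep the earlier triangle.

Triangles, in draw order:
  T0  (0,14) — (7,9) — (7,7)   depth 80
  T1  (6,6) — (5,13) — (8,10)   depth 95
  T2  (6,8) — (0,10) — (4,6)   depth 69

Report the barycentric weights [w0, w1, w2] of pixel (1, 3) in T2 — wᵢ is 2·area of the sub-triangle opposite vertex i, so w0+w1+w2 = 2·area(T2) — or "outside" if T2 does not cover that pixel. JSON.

T0:
  2·area = 14  (B↔C swapped to make it positive)
  edge (0, 14)→(7, 7): d=(7,-7) top-left  bias=+0
  edge (7, 7)→(7, 9): d=(0,2) right/bottom  bias=-1
  edge (7, 9)→(0, 14): d=(-7,5) right/bottom  bias=-1
    (3,0)@(7, 1): e=[-42,0,56] → ·  [on edge]
    (3,1)@(7, 3): e=[-28,0,42] → ·  [on edge]
    (3,2)@(7, 5): e=[-14,0,28] → ·  [on edge]
    (4,2)@(9, 5): e=[0,-4,18] → ·  [on edge]
    (3,3)@(7, 7): e=[0,0,14] → ·  [on edge]
    (2,4)@(5, 9): e=[0,4,10] → #  [on edge]
    (3,4)@(7, 9): e=[14,0,0] → ·  [on edge]
    (1,5)@(3, 11): e=[0,8,6] → #  [on edge]
    (2,5)@(5, 11): e=[14,4,-4] → ·
    (3,5)@(7, 11): e=[28,0,-14] → ·  [on edge]
    (0,6)@(1, 13): e=[0,12,2] → #  [on edge]
    (1,6)@(3, 13): e=[14,8,-8] → ·
    (3,6)@(7, 13): e=[42,0,-28] → ·  [on edge]
    (3,7)@(7, 15): e=[56,0,-42] → ·  [on edge]
    (3,8)@(7, 17): e=[70,0,-56] → ·  [on edge]
  covered (3 px):
    · · · · ·
    · · · · ·
    · · · · ·
    · · · · ·
    · · # · ·
    · # · · ·
    # · · · ·
    · · · · ·
    · · · · ·
T1:
  2·area = 18  (B↔C swapped to make it positive)
  edge (6, 6)→(8, 10): d=(2,4) right/bottom  bias=-1
  edge (8, 10)→(5, 13): d=(-3,3) right/bottom  bias=-1
  edge (5, 13)→(6, 6): d=(1,-7) top-left  bias=+0
    (3,4)@(7, 9): e=[2,6,10] → #
    (4,4)@(9, 9): e=[-6,0,24] → ·  [on edge]
    (3,5)@(7, 11): e=[6,0,12] → ·  [on edge]
    (2,6)@(5, 13): e=[18,0,0] → ·  [on edge]
    (1,7)@(3, 15): e=[30,0,-12] → ·  [on edge]
    (0,8)@(1, 17): e=[42,0,-24] → ·  [on edge]
  covered (1 px):
    · · · · ·
    · · · · ·
    · · · · ·
    · · · · ·
    · · · # ·
    · · · · ·
    · · · · ·
    · · · · ·
    · · · · ·
T2:
  2·area = 16
  edge (6, 8)→(0, 10): d=(-6,2) right/bottom  bias=-1
  edge (0, 10)→(4, 6): d=(4,-4) top-left  bias=+0
  edge (4, 6)→(6, 8): d=(2,2) right/bottom  bias=-1
    (4,0)@(9, 1): e=[36,0,-20] → ·  [on edge]
    (0,1)@(1, 3): e=[40,-24,0] → ·  [on edge]
    (3,1)@(7, 3): e=[28,0,-12] → ·  [on edge]
    (1,2)@(3, 5): e=[24,-8,0] → ·  [on edge]
    (2,2)@(5, 5): e=[20,0,-4] → ·  [on edge]
    (1,3)@(3, 7): e=[12,0,4] → #  [on edge]
    (2,3)@(5, 7): e=[8,8,0] → ·  [on edge]
    (4,3)@(9, 7): e=[0,24,-8] → ·  [on edge]
    (0,4)@(1, 9): e=[4,0,12] → #  [on edge]
    (1,4)@(3, 9): e=[0,8,8] → ·  [on edge]
    (3,4)@(7, 9): e=[-8,24,0] → ·  [on edge]
    (0,5)@(1, 11): e=[-8,8,16] → ·
    (4,5)@(9, 11): e=[-24,40,0] → ·  [on edge]
  covered (2 px):
    · · · · ·
    · · · · ·
    · · · · ·
    · # · · ·
    # · · · ·
    · · · · ·
    · · · · ·
    · · · · ·
    · · · · ·

Answer: [0,4,12]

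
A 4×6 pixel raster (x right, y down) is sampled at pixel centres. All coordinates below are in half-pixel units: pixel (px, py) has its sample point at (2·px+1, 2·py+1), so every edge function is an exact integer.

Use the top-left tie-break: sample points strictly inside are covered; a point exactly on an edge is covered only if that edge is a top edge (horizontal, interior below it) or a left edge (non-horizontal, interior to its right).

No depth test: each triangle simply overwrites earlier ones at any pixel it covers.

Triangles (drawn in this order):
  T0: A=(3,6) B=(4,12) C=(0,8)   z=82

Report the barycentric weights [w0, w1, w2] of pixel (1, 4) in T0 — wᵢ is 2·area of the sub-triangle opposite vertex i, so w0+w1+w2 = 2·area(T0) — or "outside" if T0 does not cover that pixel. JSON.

T0:
  2·area = 20
  edge (3, 6)→(4, 12): d=(1,6) right/bottom  bias=-1
  edge (4, 12)→(0, 8): d=(-4,-4) top-left  bias=+0
  edge (0, 8)→(3, 6): d=(3,-2) top-left  bias=+0
    (1,3)@(3, 7): e=[1,16,3] → X
    (2,3)@(5, 7): e=[-11,24,7] → .
    (0,4)@(1, 9): e=[15,0,5] → X  [on edge]
    (2,4)@(5, 9): e=[-9,16,13] → .
    (0,5)@(1, 11): e=[17,-8,11] → .
    (1,5)@(3, 11): e=[5,0,15] → X  [on edge]
    (2,5)@(5, 11): e=[-7,8,19] → .
  covered (4 px):
    . . . .
    . . . .
    . . . .
    . X . .
    X X . .
    . X . .

Final: [8,9,3]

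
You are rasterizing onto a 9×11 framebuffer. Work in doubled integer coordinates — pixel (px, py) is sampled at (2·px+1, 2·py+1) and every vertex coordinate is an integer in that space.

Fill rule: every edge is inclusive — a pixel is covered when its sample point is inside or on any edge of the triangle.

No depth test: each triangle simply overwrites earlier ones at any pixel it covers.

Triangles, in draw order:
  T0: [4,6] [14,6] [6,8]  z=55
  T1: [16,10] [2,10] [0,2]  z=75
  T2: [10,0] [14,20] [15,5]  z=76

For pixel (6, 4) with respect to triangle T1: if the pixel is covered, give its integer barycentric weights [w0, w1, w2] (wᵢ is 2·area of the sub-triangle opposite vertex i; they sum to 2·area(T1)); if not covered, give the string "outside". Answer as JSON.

T0:
  2·area = 20
  edge (4, 6)→(14, 6): d=(10,0) inclusive
  edge (14, 6)→(6, 8): d=(-8,2) inclusive
  edge (6, 8)→(4, 6): d=(-2,-2) inclusive
    (0,1)@(1, 3): e=[-30,50,0] → .  [on edge]
    (1,2)@(3, 5): e=[-10,30,0] → .  [on edge]
    (2,3)@(5, 7): e=[10,10,0] → X  [on edge]
    (3,3)@(7, 7): e=[10,6,4] → X
    (4,3)@(9, 7): e=[10,2,8] → X
    (5,3)@(11, 7): e=[10,-2,12] → .
    (2,4)@(5, 9): e=[30,-6,-4] → .
    (3,4)@(7, 9): e=[30,-10,0] → .  [on edge]
    (4,4)@(9, 9): e=[30,-14,4] → .
    (4,5)@(9, 11): e=[50,-30,0] → .  [on edge]
    (5,6)@(11, 13): e=[70,-50,0] → .  [on edge]
    (6,7)@(13, 15): e=[90,-70,0] → .  [on edge]
    (7,8)@(15, 17): e=[110,-90,0] → .  [on edge]
    (8,9)@(17, 19): e=[130,-110,0] → .  [on edge]
  covered (3 px):
    . . . . . . . . .
    . . . . . . . . .
    . . . . . . . . .
    . . X X X . . . .
    . . . . . . . . .
    . . . . . . . . .
    . . . . . . . . .
    . . . . . . . . .
    . . . . . . . . .
    . . . . . . . . .
    . . . . . . . . .
T1:
  2·area = 112
  edge (16, 10)→(2, 10): d=(-14,0) inclusive
  edge (2, 10)→(0, 2): d=(-2,-8) inclusive
  edge (0, 2)→(16, 10): d=(16,8) inclusive
    (0,1)@(1, 3): e=[98,6,8] → X
    (1,1)@(3, 3): e=[98,22,-8] → .
    (0,2)@(1, 5): e=[70,2,40] → X
    (1,2)@(3, 5): e=[70,18,24] → X
    (2,2)@(5, 5): e=[70,34,8] → X
    (3,2)@(7, 5): e=[70,50,-8] → .
    (0,3)@(1, 7): e=[42,-2,72] → .
    (1,3)@(3, 7): e=[42,14,56] → X
    (3,3)@(7, 7): e=[42,46,24] → X
    (4,3)@(9, 7): e=[42,62,8] → X
    (5,3)@(11, 7): e=[42,78,-8] → .
    (1,4)@(3, 9): e=[14,10,88] → X
  covered (14 px):
    . . . . . . . . .
    X . . . . . . . .
    X X X . . . . . .
    . X X X X . . . .
    . X X X X X X . .
    . . . . . . . . .
    . . . . . . . . .
    . . . . . . . . .
    . . . . . . . . .
    . . . . . . . . .
    . . . . . . . . .
T2:
  2·area = 80  (B↔C swapped to make it positive)
  edge (10, 0)→(15, 5): d=(5,5) inclusive
  edge (15, 5)→(14, 20): d=(-1,15) inclusive
  edge (14, 20)→(10, 0): d=(-4,-20) inclusive
    (5,0)@(11, 1): e=[0,64,16] → X  [on edge]
    (6,0)@(13, 1): e=[-10,34,56] → .
    (5,1)@(11, 3): e=[10,62,8] → X
    (6,1)@(13, 3): e=[0,32,48] → X  [on edge]
    (7,1)@(15, 3): e=[-10,2,88] → .
    (5,2)@(11, 5): e=[20,60,0] → X  [on edge]
    (7,2)@(15, 5): e=[0,0,80] → X  [on edge]
    (8,2)@(17, 5): e=[-10,-30,120] → .
    (5,3)@(11, 7): e=[30,58,-8] → .
    (6,3)@(13, 7): e=[20,28,32] → X
    (7,3)@(15, 7): e=[10,-2,72] → .
    (8,3)@(17, 7): e=[0,-32,112] → .  [on edge]
    (6,7)@(13, 15): e=[60,20,0] → X  [on edge]
  covered (11 px):
    . . . . . X . . .
    . . . . . X X . .
    . . . . . X X X .
    . . . . . . X . .
    . . . . . . X . .
    . . . . . . X . .
    . . . . . . X . .
    . . . . . . X . .
    . . . . . . . . .
    . . . . . . . . .
    . . . . . . . . .

Answer: [90,8,14]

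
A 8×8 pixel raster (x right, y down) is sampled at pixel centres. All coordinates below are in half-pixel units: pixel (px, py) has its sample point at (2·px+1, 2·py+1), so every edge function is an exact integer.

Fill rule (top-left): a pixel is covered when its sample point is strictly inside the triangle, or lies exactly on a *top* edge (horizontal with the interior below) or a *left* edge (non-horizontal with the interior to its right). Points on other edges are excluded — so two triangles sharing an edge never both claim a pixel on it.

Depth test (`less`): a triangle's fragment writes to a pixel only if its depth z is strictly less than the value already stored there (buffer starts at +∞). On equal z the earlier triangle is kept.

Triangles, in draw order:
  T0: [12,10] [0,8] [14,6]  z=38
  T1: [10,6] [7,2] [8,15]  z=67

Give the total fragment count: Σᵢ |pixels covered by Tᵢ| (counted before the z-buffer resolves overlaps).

T0:
  2·area = 52
  edge (12, 10)→(0, 8): d=(-12,-2) top-left  bias=+0
  edge (0, 8)→(14, 6): d=(14,-2) top-left  bias=+0
  edge (14, 6)→(12, 10): d=(-2,4) right/bottom  bias=-1
    (3,3)@(7, 7): e=[26,0,26] → █  [on edge]
    (4,3)@(9, 7): e=[30,4,18] → █
    (5,3)@(11, 7): e=[34,8,10] → █
    (6,3)@(13, 7): e=[38,12,2] → █
    (7,3)@(15, 7): e=[42,16,-6] → ·
    (3,4)@(7, 9): e=[2,28,22] → █
    (6,4)@(13, 9): e=[14,40,-2] → ·
    (3,5)@(7, 11): e=[-22,56,18] → ·
    (4,5)@(9, 11): e=[-18,60,10] → ·
    (5,5)@(11, 11): e=[-14,64,2] → ·
  covered (7 px):
    · · · · · · · ·
    · · · · · · · ·
    · · · · · · · ·
    · · · █ █ █ █ ·
    · · · █ █ █ · ·
    · · · · · · · ·
    · · · · · · · ·
    · · · · · · · ·
T1:
  2·area = 35  (B↔C swapped to make it positive)
  edge (10, 6)→(8, 15): d=(-2,9) right/bottom  bias=-1
  edge (8, 15)→(7, 2): d=(-1,-13) top-left  bias=+0
  edge (7, 2)→(10, 6): d=(3,4) right/bottom  bias=-1
    (4,2)@(9, 5): e=[11,23,1] → █
    (5,2)@(11, 5): e=[-7,49,-7] → ·
    (4,3)@(9, 7): e=[7,21,7] → █
    (5,3)@(11, 7): e=[-11,47,-1] → ·
    (4,4)@(9, 9): e=[3,19,13] → █
    (5,4)@(11, 9): e=[-15,45,5] → ·
    (4,5)@(9, 11): e=[-1,17,19] → ·
  covered (3 px):
    · · · · · · · ·
    · · · · · · · ·
    · · · · █ · · ·
    · · · · █ · · ·
    · · · · █ · · ·
    · · · · · · · ·
    · · · · · · · ·
    · · · · · · · ·

Result: 10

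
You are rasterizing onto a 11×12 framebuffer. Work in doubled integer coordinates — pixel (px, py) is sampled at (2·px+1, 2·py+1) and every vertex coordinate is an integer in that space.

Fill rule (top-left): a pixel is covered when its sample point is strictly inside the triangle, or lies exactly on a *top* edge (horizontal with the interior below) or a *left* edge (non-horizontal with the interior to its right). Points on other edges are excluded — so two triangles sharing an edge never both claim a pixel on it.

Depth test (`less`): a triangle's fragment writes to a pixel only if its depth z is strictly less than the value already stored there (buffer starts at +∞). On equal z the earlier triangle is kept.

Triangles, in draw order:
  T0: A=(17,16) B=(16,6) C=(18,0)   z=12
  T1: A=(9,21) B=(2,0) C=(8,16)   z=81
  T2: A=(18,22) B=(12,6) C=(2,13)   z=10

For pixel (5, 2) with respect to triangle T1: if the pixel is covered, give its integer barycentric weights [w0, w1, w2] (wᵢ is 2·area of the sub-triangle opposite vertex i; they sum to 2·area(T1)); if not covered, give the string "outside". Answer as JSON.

T0:
  2·area = 26
  edge (17, 16)→(16, 6): d=(-1,-10) top-left  bias=+0
  edge (16, 6)→(18, 0): d=(2,-6) top-left  bias=+0
  edge (18, 0)→(17, 16): d=(-1,16) right/bottom  bias=-1
    (8,1)@(17, 3): e=[13,0,13] → █  [on edge]
    (9,1)@(19, 3): e=[33,12,-19] → ·
    (8,2)@(17, 5): e=[11,4,11] → █
    (9,2)@(19, 5): e=[31,16,-21] → ·
    (8,3)@(17, 7): e=[9,8,9] → █
    (9,3)@(19, 7): e=[29,20,-23] → ·
    (7,4)@(15, 9): e=[-13,0,39] → ·  [on edge]
    (8,4)@(17, 9): e=[7,12,7] → █
    (9,4)@(19, 9): e=[27,24,-25] → ·
    (8,5)@(17, 11): e=[5,16,5] → █
    (9,5)@(19, 11): e=[25,28,-27] → ·
    (8,6)@(17, 13): e=[3,20,3] → █
    (6,7)@(13, 15): e=[-39,0,65] → ·  [on edge]
    (5,10)@(11, 21): e=[-65,0,91] → ·  [on edge]
  covered (7 px):
    · · · · · · · · · · ·
    · · · · · · · · █ · ·
    · · · · · · · · █ · ·
    · · · · · · · · █ · ·
    · · · · · · · · █ · ·
    · · · · · · · · █ · ·
    · · · · · · · · █ · ·
    · · · · · · · · █ · ·
    · · · · · · · · · · ·
    · · · · · · · · · · ·
    · · · · · · · · · · ·
    · · · · · · · · · · ·
T1:
  2·area = 14
  edge (9, 21)→(2, 0): d=(-7,-21) top-left  bias=+0
  edge (2, 0)→(8, 16): d=(6,16) right/bottom  bias=-1
  edge (8, 16)→(9, 21): d=(1,5) right/bottom  bias=-1
    (2,0)@(5, 1): e=[56,-42,0] → ·  [on edge]
    (1,1)@(3, 3): e=[0,2,12] → █  [on edge]
    (2,1)@(5, 3): e=[42,-30,2] → ·
    (1,2)@(3, 5): e=[-14,14,14] → ·
    (2,4)@(5, 9): e=[0,6,8] → █  [on edge]
    (3,4)@(7, 9): e=[42,-26,-2] → ·
    (2,5)@(5, 11): e=[-14,18,10] → ·
    (3,5)@(7, 11): e=[28,-14,0] → ·  [on edge]
    (3,7)@(7, 15): e=[0,10,4] → █  [on edge]
    (4,7)@(9, 15): e=[42,-22,-6] → ·
    (3,8)@(7, 17): e=[-14,22,6] → ·
    (4,10)@(9, 21): e=[0,14,0] → ·  [on edge]
  covered (3 px):
    · · · · · · · · · · ·
    · █ · · · · · · · · ·
    · · · · · · · · · · ·
    · · · · · · · · · · ·
    · · █ · · · · · · · ·
    · · · · · · · · · · ·
    · · · · · · · · · · ·
    · · · █ · · · · · · ·
    · · · · · · · · · · ·
    · · · · · · · · · · ·
    · · · · · · · · · · ·
    · · · · · · · · · · ·
T2:
  2·area = 202  (B↔C swapped to make it positive)
  edge (18, 22)→(2, 13): d=(-16,-9) top-left  bias=+0
  edge (2, 13)→(12, 6): d=(10,-7) top-left  bias=+0
  edge (12, 6)→(18, 22): d=(6,16) right/bottom  bias=-1
    (5,3)@(11, 7): e=[177,3,22] → █
    (6,3)@(13, 7): e=[195,17,-10] → ·
    (4,4)@(9, 9): e=[127,9,66] → █
    (6,4)@(13, 9): e=[163,37,2] → █
    (7,4)@(15, 9): e=[181,51,-30] → ·
    (2,5)@(5, 11): e=[59,1,142] → █
    (3,5)@(7, 11): e=[77,15,110] → █
    (7,5)@(15, 11): e=[149,71,-18] → ·
    (1,6)@(3, 13): e=[9,7,186] → █
    (7,6)@(15, 13): e=[117,91,-6] → ·
    (1,7)@(3, 15): e=[-23,27,198] → ·
    (2,7)@(5, 15): e=[-5,41,166] → ·
  covered (26 px):
    · · · · · · · · · · ·
    · · · · · · · · · · ·
    · · · · · · · · · · ·
    · · · · · █ · · · · ·
    · · · · █ █ █ · · · ·
    · · █ █ █ █ █ · · · ·
    · █ █ █ █ █ █ · · · ·
    · · · █ █ █ █ █ · · ·
    · · · · · █ █ █ · · ·
    · · · · · · █ █ · · ·
    · · · · · · · · █ · ·
    · · · · · · · · · · ·

Result: "outside"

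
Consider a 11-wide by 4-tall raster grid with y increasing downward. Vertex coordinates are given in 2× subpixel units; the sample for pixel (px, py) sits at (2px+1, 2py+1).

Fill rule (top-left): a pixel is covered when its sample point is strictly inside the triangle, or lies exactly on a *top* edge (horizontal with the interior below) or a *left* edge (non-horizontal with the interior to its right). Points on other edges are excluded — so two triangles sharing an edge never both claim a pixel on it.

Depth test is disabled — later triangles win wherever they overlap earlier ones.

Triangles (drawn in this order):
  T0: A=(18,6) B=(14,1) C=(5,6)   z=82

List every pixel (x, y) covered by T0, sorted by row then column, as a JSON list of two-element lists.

T0:
  2·area = 65  (B↔C swapped to make it positive)
  edge (18, 6)→(5, 6): d=(-13,0) right/bottom  bias=-1
  edge (5, 6)→(14, 1): d=(9,-5) top-left  bias=+0
  edge (14, 1)→(18, 6): d=(4,5) right/bottom  bias=-1
    (5,1)@(11, 3): e=[39,3,23] → X
    (6,1)@(13, 3): e=[39,13,13] → X
    (7,1)@(15, 3): e=[39,23,3] → X
    (8,1)@(17, 3): e=[39,33,-7] → .
    (3,2)@(7, 5): e=[13,1,51] → X
    (4,2)@(9, 5): e=[13,11,41] → X
    (8,2)@(17, 5): e=[13,51,1] → X
    (9,2)@(19, 5): e=[13,61,-9] → .
    (3,3)@(7, 7): e=[-13,19,59] → .
    (4,3)@(9, 7): e=[-13,29,49] → .
    (5,3)@(11, 7): e=[-13,39,39] → .
    (6,3)@(13, 7): e=[-13,49,29] → .
  covered (9 px):
    . . . . . . . . . . .
    . . . . . X X X . . .
    . . . X X X X X X . .
    . . . . . . . . . . .

Answer: [[5,1],[6,1],[7,1],[3,2],[4,2],[5,2],[6,2],[7,2],[8,2]]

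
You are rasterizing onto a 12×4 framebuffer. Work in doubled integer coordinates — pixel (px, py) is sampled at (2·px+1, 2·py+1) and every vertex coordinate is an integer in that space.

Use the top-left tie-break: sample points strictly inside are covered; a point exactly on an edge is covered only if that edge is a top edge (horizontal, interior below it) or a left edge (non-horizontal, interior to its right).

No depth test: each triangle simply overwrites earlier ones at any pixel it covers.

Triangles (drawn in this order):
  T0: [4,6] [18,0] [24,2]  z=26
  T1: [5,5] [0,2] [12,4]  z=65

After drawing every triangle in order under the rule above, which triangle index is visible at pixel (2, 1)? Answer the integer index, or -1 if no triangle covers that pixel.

T0:
  2·area = 64
  edge (4, 6)→(18, 0): d=(14,-6) top-left  bias=+0
  edge (18, 0)→(24, 2): d=(6,2) right/bottom  bias=-1
  edge (24, 2)→(4, 6): d=(-20,4) right/bottom  bias=-1
    (8,0)@(17, 1): e=[8,8,48] → #
    (9,0)@(19, 1): e=[20,4,40] → #
    (10,0)@(21, 1): e=[32,0,32] → ·  [on edge]
    (5,1)@(11, 3): e=[0,32,32] → #  [on edge]
    (6,1)@(13, 3): e=[12,28,24] → #
    (7,1)@(15, 3): e=[24,24,16] → #
    (9,1)@(19, 3): e=[48,16,0] → ·  [on edge]
    (3,2)@(7, 5): e=[4,52,8] → #
    (4,2)@(9, 5): e=[16,48,0] → ·  [on edge]
    (5,2)@(11, 5): e=[28,44,-8] → ·
    (6,2)@(13, 5): e=[40,40,-16] → ·
    (7,2)@(15, 5): e=[52,36,-24] → ·
  covered (7 px):
    · · · · · · · · # # · ·
    · · · · · # # # # · · ·
    · · · # · · · · · · · ·
    · · · · · · · · · · · ·
T1:
  2·area = 26
  edge (5, 5)→(0, 2): d=(-5,-3) top-left  bias=+0
  edge (0, 2)→(12, 4): d=(12,2) right/bottom  bias=-1
  edge (12, 4)→(5, 5): d=(-7,1) right/bottom  bias=-1
    (1,1)@(3, 3): e=[4,6,16] → #
    (2,1)@(5, 3): e=[10,2,14] → #
    (3,1)@(7, 3): e=[16,-2,12] → ·
    (9,1)@(19, 3): e=[52,-26,0] → ·  [on edge]
    (1,2)@(3, 5): e=[-6,30,2] → ·
    (2,2)@(5, 5): e=[0,26,0] → ·  [on edge]
  covered (2 px):
    · · · · · · · · · · · ·
    · # # · · · · · · · · ·
    · · · · · · · · · · · ·
    · · · · · · · · · · · ·

Z-buffer (winner per pixel, '.' = empty):
  . . . . . . . . 0 0 . .
  . 1 1 . . 0 0 0 0 . . .
  . . . 0 . . . . . . . .
  . . . . . . . . . . . .

Result: 1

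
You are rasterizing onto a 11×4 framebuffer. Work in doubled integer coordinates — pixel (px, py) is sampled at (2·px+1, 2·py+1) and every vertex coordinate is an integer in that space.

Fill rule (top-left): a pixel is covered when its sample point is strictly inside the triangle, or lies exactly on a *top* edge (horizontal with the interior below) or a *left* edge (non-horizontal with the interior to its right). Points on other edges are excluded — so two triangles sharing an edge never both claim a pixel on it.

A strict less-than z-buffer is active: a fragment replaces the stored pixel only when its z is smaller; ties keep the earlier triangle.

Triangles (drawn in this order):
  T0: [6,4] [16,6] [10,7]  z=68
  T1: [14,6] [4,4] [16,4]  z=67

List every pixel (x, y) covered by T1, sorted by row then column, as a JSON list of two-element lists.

T0:
  2·area = 22
  edge (6, 4)→(16, 6): d=(10,2) right/bottom  bias=-1
  edge (16, 6)→(10, 7): d=(-6,1) right/bottom  bias=-1
  edge (10, 7)→(6, 4): d=(-4,-3) top-left  bias=+0
    (0,1)@(1, 3): e=[0,33,-11] → ·  [on edge]
    (4,2)@(9, 5): e=[4,13,5] → #
    (5,2)@(11, 5): e=[0,11,11] → ·  [on edge]
    (4,3)@(9, 7): e=[24,1,-3] → ·
    (10,3)@(21, 7): e=[0,-11,33] → ·  [on edge]
  covered (1 px):
    · · · · · · · · · · ·
    · · · · · · · · · · ·
    · · · · # · · · · · ·
    · · · · · · · · · · ·
T1:
  2·area = 24
  edge (14, 6)→(4, 4): d=(-10,-2) top-left  bias=+0
  edge (4, 4)→(16, 4): d=(12,0) top-left  bias=+0
  edge (16, 4)→(14, 6): d=(-2,2) right/bottom  bias=-1
    (9,0)@(19, 1): e=[60,-36,0] → ·  [on edge]
    (8,1)@(17, 3): e=[36,-12,0] → ·  [on edge]
    (4,2)@(9, 5): e=[0,12,12] → #  [on edge]
    (5,2)@(11, 5): e=[4,12,8] → #
    (6,2)@(13, 5): e=[8,12,4] → #
    (7,2)@(15, 5): e=[12,12,0] → ·  [on edge]
    (4,3)@(9, 7): e=[-20,36,8] → ·
    (5,3)@(11, 7): e=[-16,36,4] → ·
    (6,3)@(13, 7): e=[-12,36,0] → ·  [on edge]
    (9,3)@(19, 7): e=[0,36,-12] → ·  [on edge]
  covered (3 px):
    · · · · · · · · · · ·
    · · · · · · · · · · ·
    · · · · # # # · · · ·
    · · · · · · · · · · ·

Final: [[4,2],[5,2],[6,2]]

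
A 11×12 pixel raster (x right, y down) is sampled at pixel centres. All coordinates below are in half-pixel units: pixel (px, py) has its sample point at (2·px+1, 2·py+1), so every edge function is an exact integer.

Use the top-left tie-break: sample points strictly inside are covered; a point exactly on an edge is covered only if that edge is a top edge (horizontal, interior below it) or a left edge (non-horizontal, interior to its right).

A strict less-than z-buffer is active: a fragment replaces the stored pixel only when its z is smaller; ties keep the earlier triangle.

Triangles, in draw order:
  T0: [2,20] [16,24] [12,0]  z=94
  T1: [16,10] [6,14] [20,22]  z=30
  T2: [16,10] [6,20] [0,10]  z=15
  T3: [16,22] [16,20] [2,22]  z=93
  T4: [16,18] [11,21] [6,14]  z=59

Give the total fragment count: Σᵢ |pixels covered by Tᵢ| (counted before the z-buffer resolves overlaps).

T0:
  2·area = 320  (B↔C swapped to make it positive)
  edge (2, 20)→(12, 0): d=(10,-20) top-left  bias=+0
  edge (12, 0)→(16, 24): d=(4,24) right/bottom  bias=-1
  edge (16, 24)→(2, 20): d=(-14,-4) top-left  bias=+0
    (5,1)@(11, 3): e=[10,36,274] → X
    (6,1)@(13, 3): e=[50,-12,282] → .
    (5,2)@(11, 5): e=[30,44,246] → X
    (6,2)@(13, 5): e=[70,-4,254] → .
    (4,3)@(9, 7): e=[10,100,210] → X
    (6,3)@(13, 7): e=[90,4,226] → X
    (7,3)@(15, 7): e=[130,-44,234] → .
    (4,4)@(9, 9): e=[30,108,182] → X
    (7,4)@(15, 9): e=[150,-36,206] → .
    (3,5)@(7, 11): e=[10,164,146] → X
    (7,5)@(15, 11): e=[170,-28,178] → .
    (3,6)@(7, 13): e=[30,172,118] → X
  covered (40 px):
    . . . . . . . . . . .
    . . . . . X . . . . .
    . . . . . X . . . . .
    . . . . X X X . . . .
    . . . . X X X . . . .
    . . . X X X X . . . .
    . . . X X X X . . . .
    . . X X X X X . . . .
    . . X X X X X . . . .
    . X X X X X X X . . .
    . . . X X X X X . . .
    . . . . . . X X . . .
T1:
  2·area = 136  (B↔C swapped to make it positive)
  edge (16, 10)→(20, 22): d=(4,12) right/bottom  bias=-1
  edge (20, 22)→(6, 14): d=(-14,-8) top-left  bias=+0
  edge (6, 14)→(16, 10): d=(10,-4) top-left  bias=+0
    (6,0)@(13, 1): e=[0,238,-102] → .  [on edge]
    (7,3)@(15, 7): e=[0,170,-34] → .  [on edge]
    (7,5)@(15, 11): e=[16,114,6] → X
    (8,5)@(17, 11): e=[-8,130,14] → .
    (4,6)@(9, 13): e=[96,38,2] → X
    (5,6)@(11, 13): e=[72,54,10] → X
    (6,6)@(13, 13): e=[48,70,18] → X
    (8,6)@(17, 13): e=[0,102,34] → .  [on edge]
    (4,7)@(9, 15): e=[104,10,22] → X
    (8,7)@(17, 15): e=[8,74,54] → X
    (9,7)@(19, 15): e=[-16,90,62] → .
    (4,8)@(9, 17): e=[112,-18,42] → .
    (9,9)@(19, 19): e=[0,34,102] → .  [on edge]
  covered (16 px):
    . . . . . . . . . . .
    . . . . . . . . . . .
    . . . . . . . . . . .
    . . . . . . . . . . .
    . . . . . . . . . . .
    . . . . . . . X . . .
    . . . . X X X X . . .
    . . . . X X X X X . .
    . . . . . . X X X . .
    . . . . . . . X X . .
    . . . . . . . . . X .
    . . . . . . . . . . .
T2:
  2·area = 160
  edge (16, 10)→(6, 20): d=(-10,10) right/bottom  bias=-1
  edge (6, 20)→(0, 10): d=(-6,-10) top-left  bias=+0
  edge (0, 10)→(16, 10): d=(16,0) top-left  bias=+0
    (10,2)@(21, 5): e=[0,240,-80] → .  [on edge]
    (9,3)@(19, 7): e=[0,208,-48] → .  [on edge]
    (8,4)@(17, 9): e=[0,176,-16] → .  [on edge]
    (0,5)@(1, 11): e=[140,4,16] → X
    (1,5)@(3, 11): e=[120,24,16] → X
    (2,5)@(5, 11): e=[100,44,16] → X
    (3,5)@(7, 11): e=[80,64,16] → X
    (4,5)@(9, 11): e=[60,84,16] → X
    (5,5)@(11, 11): e=[40,104,16] → X
    (6,5)@(13, 11): e=[20,124,16] → X
    (7,5)@(15, 11): e=[0,144,16] → .  [on edge]
    (0,6)@(1, 13): e=[120,-8,48] → .
    (6,6)@(13, 13): e=[0,112,48] → .  [on edge]
    (1,7)@(3, 15): e=[80,0,80] → X  [on edge]
    (5,7)@(11, 15): e=[0,80,80] → .  [on edge]
    (4,8)@(9, 17): e=[0,48,112] → .  [on edge]
    (3,9)@(7, 19): e=[0,16,144] → .  [on edge]
    (2,10)@(5, 21): e=[0,-16,176] → .  [on edge]
    (1,11)@(3, 23): e=[0,-48,208] → .  [on edge]
  covered (18 px):
    . . . . . . . . . . .
    . . . . . . . . . . .
    . . . . . . . . . . .
    . . . . . . . . . . .
    . . . . . . . . . . .
    X X X X X X X . . . .
    . X X X X X . . . . .
    . X X X X . . . . . .
    . . X X . . . . . . .
    . . . . . . . . . . .
    . . . . . . . . . . .
    . . . . . . . . . . .
T3:
  2·area = 28  (B↔C swapped to make it positive)
  edge (16, 22)→(2, 22): d=(-14,0) right/bottom  bias=-1
  edge (2, 22)→(16, 20): d=(14,-2) top-left  bias=+0
  edge (16, 20)→(16, 22): d=(0,2) right/bottom  bias=-1
    (4,10)@(9, 21): e=[14,0,14] → X  [on edge]
    (5,10)@(11, 21): e=[14,4,10] → X
    (6,10)@(13, 21): e=[14,8,6] → X
    (7,10)@(15, 21): e=[14,12,2] → X
    (8,10)@(17, 21): e=[14,16,-2] → .
    (4,11)@(9, 23): e=[-14,28,14] → .
    (5,11)@(11, 23): e=[-14,32,10] → .
    (6,11)@(13, 23): e=[-14,36,6] → .
    (7,11)@(15, 23): e=[-14,40,2] → .
  covered (4 px):
    . . . . . . . . . . .
    . . . . . . . . . . .
    . . . . . . . . . . .
    . . . . . . . . . . .
    . . . . . . . . . . .
    . . . . . . . . . . .
    . . . . . . . . . . .
    . . . . . . . . . . .
    . . . . . . . . . . .
    . . . . . . . . . . .
    . . . . X X X X . . .
    . . . . . . . . . . .
T4:
  2·area = 50
  edge (16, 18)→(11, 21): d=(-5,3) right/bottom  bias=-1
  edge (11, 21)→(6, 14): d=(-5,-7) top-left  bias=+0
  edge (6, 14)→(16, 18): d=(10,4) right/bottom  bias=-1
    (0,3)@(1, 7): e=[100,0,-50] → .  [on edge]
    (3,7)@(7, 15): e=[42,2,6] → X
    (4,7)@(9, 15): e=[36,16,-2] → .
    (10,7)@(21, 15): e=[0,100,-50] → .  [on edge]
    (3,8)@(7, 17): e=[32,-8,26] → .
    (4,8)@(9, 17): e=[26,6,18] → X
    (5,8)@(11, 17): e=[20,20,10] → X
    (6,8)@(13, 17): e=[14,34,2] → X
    (7,8)@(15, 17): e=[8,48,-6] → .
    (4,9)@(9, 19): e=[16,-4,38] → .
    (5,9)@(11, 19): e=[10,10,30] → X
    (7,9)@(15, 19): e=[-2,38,14] → .
    (5,10)@(11, 21): e=[0,0,50] → .  [on edge]
  covered (6 px):
    . . . . . . . . . . .
    . . . . . . . . . . .
    . . . . . . . . . . .
    . . . . . . . . . . .
    . . . . . . . . . . .
    . . . . . . . . . . .
    . . . . . . . . . . .
    . . . X . . . . . . .
    . . . . X X X . . . .
    . . . . . X X . . . .
    . . . . . . . . . . .
    . . . . . . . . . . .

Result: 84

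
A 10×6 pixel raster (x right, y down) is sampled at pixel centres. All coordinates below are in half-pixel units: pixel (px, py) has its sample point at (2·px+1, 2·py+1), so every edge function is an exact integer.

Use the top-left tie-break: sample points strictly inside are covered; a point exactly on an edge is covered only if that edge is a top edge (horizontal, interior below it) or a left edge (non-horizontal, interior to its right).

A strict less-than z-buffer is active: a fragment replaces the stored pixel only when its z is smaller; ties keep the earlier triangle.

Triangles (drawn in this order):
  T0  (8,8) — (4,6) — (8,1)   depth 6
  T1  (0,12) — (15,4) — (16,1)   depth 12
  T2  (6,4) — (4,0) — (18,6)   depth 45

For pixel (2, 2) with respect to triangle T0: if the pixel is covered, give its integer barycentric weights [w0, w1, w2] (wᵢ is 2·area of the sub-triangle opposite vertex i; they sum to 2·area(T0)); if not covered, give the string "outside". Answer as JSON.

T0:
  2·area = 28
  edge (8, 8)→(4, 6): d=(-4,-2) top-left  bias=+0
  edge (4, 6)→(8, 1): d=(4,-5) top-left  bias=+0
  edge (8, 1)→(8, 8): d=(0,7) right/bottom  bias=-1
    (3,1)@(7, 3): e=[18,3,7] → X
    (4,1)@(9, 3): e=[22,13,-7] → .
    (2,2)@(5, 5): e=[6,1,21] → X
    (4,2)@(9, 5): e=[14,21,-7] → .
    (2,3)@(5, 7): e=[-2,9,21] → .
    (3,3)@(7, 7): e=[2,19,7] → X
    (4,3)@(9, 7): e=[6,29,-7] → .
    (3,4)@(7, 9): e=[-6,27,7] → .
  covered (4 px):
    . . . . . . . . . .
    . . . X . . . . . .
    . . X X . . . . . .
    . . . X . . . . . .
    . . . . . . . . . .
    . . . . . . . . . .
T1:
  2·area = 37  (B↔C swapped to make it positive)
  edge (0, 12)→(16, 1): d=(16,-11) top-left  bias=+0
  edge (16, 1)→(15, 4): d=(-1,3) right/bottom  bias=-1
  edge (15, 4)→(0, 12): d=(-15,8) right/bottom  bias=-1
    (7,1)@(15, 3): e=[21,1,15] → X
    (8,1)@(17, 3): e=[43,-5,-1] → .
    (5,2)@(11, 5): e=[9,11,17] → X
    (6,2)@(13, 5): e=[31,5,1] → X
    (7,2)@(15, 5): e=[53,-1,-15] → .
    (4,3)@(9, 7): e=[19,15,3] → X
    (5,3)@(11, 7): e=[41,9,-13] → .
    (6,3)@(13, 7): e=[63,3,-29] → .
    (2,4)@(5, 9): e=[7,25,5] → X
    (3,4)@(7, 9): e=[29,19,-11] → .
    (4,4)@(9, 9): e=[51,13,-27] → .
    (2,5)@(5, 11): e=[39,23,-25] → .
  covered (5 px):
    . . . . . . . . . .
    . . . . . . . X . .
    . . . . . X X . . .
    . . . . X . . . . .
    . . X . . . . . . .
    . . . . . . . . . .
T2:
  2·area = 44
  edge (6, 4)→(4, 0): d=(-2,-4) top-left  bias=+0
  edge (4, 0)→(18, 6): d=(14,6) right/bottom  bias=-1
  edge (18, 6)→(6, 4): d=(-12,-2) top-left  bias=+0
    (2,0)@(5, 1): e=[2,8,34] → X
    (3,0)@(7, 1): e=[10,-4,38] → .
    (2,1)@(5, 3): e=[-2,36,10] → .
    (3,1)@(7, 3): e=[6,24,14] → X
    (4,1)@(9, 3): e=[14,12,18] → X
    (5,1)@(11, 3): e=[22,0,22] → .  [on edge]
    (3,2)@(7, 5): e=[2,52,-10] → .
    (4,2)@(9, 5): e=[10,40,-6] → .
    (6,2)@(13, 5): e=[26,16,2] → X
    (7,2)@(15, 5): e=[34,4,6] → X
    (8,2)@(17, 5): e=[42,-8,10] → .
    (6,3)@(13, 7): e=[22,44,-22] → .
  covered (5 px):
    . . X . . . . . . .
    . . . X X . . . . .
    . . . . . . X X . .
    . . . . . . . . . .
    . . . . . . . . . .
    . . . . . . . . . .

Result: [1,21,6]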